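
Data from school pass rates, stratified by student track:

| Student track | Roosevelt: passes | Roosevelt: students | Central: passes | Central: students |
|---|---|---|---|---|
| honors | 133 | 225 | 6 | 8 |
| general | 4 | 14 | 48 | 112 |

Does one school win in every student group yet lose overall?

Honors: Roosevelt 133/225 = 59.1%, Central 6/8 = 75.0% → Central
General: Roosevelt 4/14 = 28.6%, Central 48/112 = 42.9% → Central
Overall: Roosevelt 137/239 = 57.3%, Central 54/120 = 45.0% → Roosevelt
Central wins each student group but Roosevelt wins overall — the comparison reverses. Central's students skew toward general, which has a lower base rate.

Yes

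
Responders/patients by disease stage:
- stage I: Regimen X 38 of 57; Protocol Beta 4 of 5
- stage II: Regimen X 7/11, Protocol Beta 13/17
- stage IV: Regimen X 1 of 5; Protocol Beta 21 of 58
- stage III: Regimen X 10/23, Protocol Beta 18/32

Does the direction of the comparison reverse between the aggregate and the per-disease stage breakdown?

Stage I: Regimen X 38/57 = 66.7%, Protocol Beta 4/5 = 80.0% → Protocol Beta
Stage II: Regimen X 7/11 = 63.6%, Protocol Beta 13/17 = 76.5% → Protocol Beta
Stage IV: Regimen X 1/5 = 20.0%, Protocol Beta 21/58 = 36.2% → Protocol Beta
Stage III: Regimen X 10/23 = 43.5%, Protocol Beta 18/32 = 56.2% → Protocol Beta
Overall: Regimen X 56/96 = 58.3%, Protocol Beta 56/112 = 50.0% → Regimen X
Protocol Beta wins each disease group but Regimen X wins overall — the comparison reverses. Protocol Beta's patients skew toward stage IV, which has a lower base rate.

Yes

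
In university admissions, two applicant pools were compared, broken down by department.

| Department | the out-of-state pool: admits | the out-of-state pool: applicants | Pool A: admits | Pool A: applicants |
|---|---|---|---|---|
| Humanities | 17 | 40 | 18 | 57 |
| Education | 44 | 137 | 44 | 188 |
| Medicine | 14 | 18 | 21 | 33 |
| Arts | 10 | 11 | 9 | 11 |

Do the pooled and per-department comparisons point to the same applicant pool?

Yes

Humanities: the out-of-state pool 17/40 = 42.5%, Pool A 18/57 = 31.6% → the out-of-state pool
Education: the out-of-state pool 44/137 = 32.1%, Pool A 44/188 = 23.4% → the out-of-state pool
Medicine: the out-of-state pool 14/18 = 77.8%, Pool A 21/33 = 63.6% → the out-of-state pool
Arts: the out-of-state pool 10/11 = 90.9%, Pool A 9/11 = 81.8% → the out-of-state pool
Overall: the out-of-state pool 85/206 = 41.3%, Pool A 92/289 = 31.8% → the out-of-state pool
The out-of-state pool wins overall and in every department group — no reversal.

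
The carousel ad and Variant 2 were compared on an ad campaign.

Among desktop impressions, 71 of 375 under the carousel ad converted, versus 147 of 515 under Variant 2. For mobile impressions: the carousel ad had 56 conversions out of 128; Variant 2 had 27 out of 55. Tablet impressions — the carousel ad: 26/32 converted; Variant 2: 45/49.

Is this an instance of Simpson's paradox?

No

Desktop: the carousel ad 71/375 = 18.9%, Variant 2 147/515 = 28.5% → Variant 2
Mobile: the carousel ad 56/128 = 43.8%, Variant 2 27/55 = 49.1% → Variant 2
Tablet: the carousel ad 26/32 = 81.2%, Variant 2 45/49 = 91.8% → Variant 2
Overall: the carousel ad 153/535 = 28.6%, Variant 2 219/619 = 35.4% → Variant 2
Variant 2 wins overall and in every device group — no reversal.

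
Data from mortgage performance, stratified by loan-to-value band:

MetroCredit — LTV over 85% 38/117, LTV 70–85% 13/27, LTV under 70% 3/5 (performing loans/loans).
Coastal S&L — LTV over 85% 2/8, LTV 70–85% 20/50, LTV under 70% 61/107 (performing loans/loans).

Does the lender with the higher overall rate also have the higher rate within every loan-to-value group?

No

LTV over 85%: MetroCredit 38/117 = 32.5%, Coastal S&L 2/8 = 25.0% → MetroCredit
LTV 70–85%: MetroCredit 13/27 = 48.1%, Coastal S&L 20/50 = 40.0% → MetroCredit
LTV under 70%: MetroCredit 3/5 = 60.0%, Coastal S&L 61/107 = 57.0% → MetroCredit
Overall: MetroCredit 54/149 = 36.2%, Coastal S&L 83/165 = 50.3% → Coastal S&L
MetroCredit wins each loan-to-value group but Coastal S&L wins overall — the comparison reverses. MetroCredit's loans skew toward LTV over 85%, which has a lower base rate.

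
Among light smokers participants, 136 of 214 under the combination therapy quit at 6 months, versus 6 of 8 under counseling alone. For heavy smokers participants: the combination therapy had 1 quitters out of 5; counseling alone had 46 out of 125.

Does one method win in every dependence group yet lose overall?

Yes

Light smokers: the combination therapy 136/214 = 63.6%, counseling alone 6/8 = 75.0% → counseling alone
Heavy smokers: the combination therapy 1/5 = 20.0%, counseling alone 46/125 = 36.8% → counseling alone
Overall: the combination therapy 137/219 = 62.6%, counseling alone 52/133 = 39.1% → the combination therapy
Counseling alone wins each dependence group but the combination therapy wins overall — the comparison reverses. Counseling alone's participants skew toward heavy smokers, which has a lower base rate.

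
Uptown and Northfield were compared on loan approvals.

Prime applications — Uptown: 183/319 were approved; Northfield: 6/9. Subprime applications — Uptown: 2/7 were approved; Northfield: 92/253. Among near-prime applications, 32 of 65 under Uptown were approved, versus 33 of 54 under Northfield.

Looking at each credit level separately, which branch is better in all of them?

Prime: Uptown 183/319 = 57.4%, Northfield 6/9 = 66.7% → Northfield
Subprime: Uptown 2/7 = 28.6%, Northfield 92/253 = 36.4% → Northfield
Near-prime: Uptown 32/65 = 49.2%, Northfield 33/54 = 61.1% → Northfield
Northfield has the higher rate in all 3 groups.

Northfield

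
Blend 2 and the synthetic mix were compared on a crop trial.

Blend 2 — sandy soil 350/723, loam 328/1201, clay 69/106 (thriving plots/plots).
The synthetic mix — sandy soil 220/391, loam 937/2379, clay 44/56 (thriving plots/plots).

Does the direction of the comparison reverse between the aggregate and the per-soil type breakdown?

Sandy soil: Blend 2 350/723 = 48.4%, the synthetic mix 220/391 = 56.3% → the synthetic mix
Loam: Blend 2 328/1201 = 27.3%, the synthetic mix 937/2379 = 39.4% → the synthetic mix
Clay: Blend 2 69/106 = 65.1%, the synthetic mix 44/56 = 78.6% → the synthetic mix
Overall: Blend 2 747/2030 = 36.8%, the synthetic mix 1201/2826 = 42.5% → the synthetic mix
The synthetic mix wins overall and in every soil group — no reversal.

No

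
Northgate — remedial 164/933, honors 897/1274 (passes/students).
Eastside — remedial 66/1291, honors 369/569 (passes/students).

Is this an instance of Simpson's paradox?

No

Remedial: Northgate 164/933 = 17.6%, Eastside 66/1291 = 5.1% → Northgate
Honors: Northgate 897/1274 = 70.4%, Eastside 369/569 = 64.9% → Northgate
Overall: Northgate 1061/2207 = 48.1%, Eastside 435/1860 = 23.4% → Northgate
Northgate wins overall and in every student group — no reversal.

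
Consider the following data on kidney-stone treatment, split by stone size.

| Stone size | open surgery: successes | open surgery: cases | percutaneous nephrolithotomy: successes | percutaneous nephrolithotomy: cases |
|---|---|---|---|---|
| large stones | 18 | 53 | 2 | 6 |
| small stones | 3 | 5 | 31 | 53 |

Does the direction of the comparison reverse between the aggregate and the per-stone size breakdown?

Yes

Large stones: open surgery 18/53 = 34.0%, percutaneous nephrolithotomy 2/6 = 33.3% → open surgery
Small stones: open surgery 3/5 = 60.0%, percutaneous nephrolithotomy 31/53 = 58.5% → open surgery
Overall: open surgery 21/58 = 36.2%, percutaneous nephrolithotomy 33/59 = 55.9% → percutaneous nephrolithotomy
Open surgery wins each stone group but percutaneous nephrolithotomy wins overall — the comparison reverses. Open surgery's cases skew toward large stones, which has a lower base rate.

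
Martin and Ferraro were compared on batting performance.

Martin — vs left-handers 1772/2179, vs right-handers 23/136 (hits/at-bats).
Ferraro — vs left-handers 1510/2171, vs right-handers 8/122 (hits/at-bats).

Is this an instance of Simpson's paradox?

No

Vs left-handers: Martin 1772/2179 = 81.3%, Ferraro 1510/2171 = 69.6% → Martin
Vs right-handers: Martin 23/136 = 16.9%, Ferraro 8/122 = 6.6% → Martin
Overall: Martin 1795/2315 = 77.5%, Ferraro 1518/2293 = 66.2% → Martin
Martin wins overall and in every pitcher group — no reversal.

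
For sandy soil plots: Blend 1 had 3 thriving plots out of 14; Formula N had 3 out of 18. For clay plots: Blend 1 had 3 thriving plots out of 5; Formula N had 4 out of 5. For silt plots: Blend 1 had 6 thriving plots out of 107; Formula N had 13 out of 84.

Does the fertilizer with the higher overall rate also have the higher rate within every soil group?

No

Sandy soil: Blend 1 3/14 = 21.4%, Formula N 3/18 = 16.7% → Blend 1
Clay: Blend 1 3/5 = 60.0%, Formula N 4/5 = 80.0% → Formula N
Silt: Blend 1 6/107 = 5.6%, Formula N 13/84 = 15.5% → Formula N
Overall: Blend 1 12/126 = 9.5%, Formula N 20/107 = 18.7% → Formula N
Neither sweeps: Blend 1 wins 1 of 3 groups, Formula N wins 2. Formula N wins overall but not every group — no Simpson reversal.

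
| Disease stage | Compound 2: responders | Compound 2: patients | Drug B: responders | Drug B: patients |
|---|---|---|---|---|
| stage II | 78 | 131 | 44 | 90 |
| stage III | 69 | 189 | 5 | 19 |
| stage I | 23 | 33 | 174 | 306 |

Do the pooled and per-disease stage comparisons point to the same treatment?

No

Stage II: Compound 2 78/131 = 59.5%, Drug B 44/90 = 48.9% → Compound 2
Stage III: Compound 2 69/189 = 36.5%, Drug B 5/19 = 26.3% → Compound 2
Stage I: Compound 2 23/33 = 69.7%, Drug B 174/306 = 56.9% → Compound 2
Overall: Compound 2 170/353 = 48.2%, Drug B 223/415 = 53.7% → Drug B
Compound 2 wins each disease group but Drug B wins overall — the comparison reverses. Compound 2's patients skew toward stage III, which has a lower base rate.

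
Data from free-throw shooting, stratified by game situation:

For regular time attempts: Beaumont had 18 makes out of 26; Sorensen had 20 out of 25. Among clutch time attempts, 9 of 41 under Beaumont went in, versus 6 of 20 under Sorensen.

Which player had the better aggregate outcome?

Sorensen

Regular time: Beaumont 18/26 = 69.2%, Sorensen 20/25 = 80.0% → Sorensen
Clutch time: Beaumont 9/41 = 22.0%, Sorensen 6/20 = 30.0% → Sorensen
Overall: Beaumont 27/67 = 40.3%, Sorensen 26/45 = 57.8% → Sorensen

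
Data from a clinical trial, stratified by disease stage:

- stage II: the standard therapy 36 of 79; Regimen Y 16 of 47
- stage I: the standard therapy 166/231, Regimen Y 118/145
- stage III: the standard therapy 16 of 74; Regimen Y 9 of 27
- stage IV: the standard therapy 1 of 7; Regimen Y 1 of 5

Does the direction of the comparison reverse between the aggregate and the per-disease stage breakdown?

Stage II: the standard therapy 36/79 = 45.6%, Regimen Y 16/47 = 34.0% → the standard therapy
Stage I: the standard therapy 166/231 = 71.9%, Regimen Y 118/145 = 81.4% → Regimen Y
Stage III: the standard therapy 16/74 = 21.6%, Regimen Y 9/27 = 33.3% → Regimen Y
Stage IV: the standard therapy 1/7 = 14.3%, Regimen Y 1/5 = 20.0% → Regimen Y
Overall: the standard therapy 219/391 = 56.0%, Regimen Y 144/224 = 64.3% → Regimen Y
Neither sweeps: the standard therapy wins 1 of 4 groups, Regimen Y wins 3. Regimen Y wins overall but not every group — no Simpson reversal.

No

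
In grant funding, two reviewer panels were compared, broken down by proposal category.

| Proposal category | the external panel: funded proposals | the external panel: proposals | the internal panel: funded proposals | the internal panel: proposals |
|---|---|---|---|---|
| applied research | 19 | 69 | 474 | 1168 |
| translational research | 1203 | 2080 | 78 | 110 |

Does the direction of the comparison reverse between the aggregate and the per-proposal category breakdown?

Applied research: the external panel 19/69 = 27.5%, the internal panel 474/1168 = 40.6% → the internal panel
Translational research: the external panel 1203/2080 = 57.8%, the internal panel 78/110 = 70.9% → the internal panel
Overall: the external panel 1222/2149 = 56.9%, the internal panel 552/1278 = 43.2% → the external panel
The internal panel wins each proposal group but the external panel wins overall — the comparison reverses. The internal panel's proposals skew toward applied research, which has a lower base rate.

Yes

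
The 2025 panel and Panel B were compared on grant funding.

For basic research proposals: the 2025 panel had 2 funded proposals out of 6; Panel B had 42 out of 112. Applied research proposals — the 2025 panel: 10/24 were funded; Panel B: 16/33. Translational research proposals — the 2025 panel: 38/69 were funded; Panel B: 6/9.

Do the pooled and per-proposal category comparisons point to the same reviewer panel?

No

Basic research: the 2025 panel 2/6 = 33.3%, Panel B 42/112 = 37.5% → Panel B
Applied research: the 2025 panel 10/24 = 41.7%, Panel B 16/33 = 48.5% → Panel B
Translational research: the 2025 panel 38/69 = 55.1%, Panel B 6/9 = 66.7% → Panel B
Overall: the 2025 panel 50/99 = 50.5%, Panel B 64/154 = 41.6% → the 2025 panel
Panel B wins each proposal group but the 2025 panel wins overall — the comparison reverses. Panel B's proposals skew toward basic research, which has a lower base rate.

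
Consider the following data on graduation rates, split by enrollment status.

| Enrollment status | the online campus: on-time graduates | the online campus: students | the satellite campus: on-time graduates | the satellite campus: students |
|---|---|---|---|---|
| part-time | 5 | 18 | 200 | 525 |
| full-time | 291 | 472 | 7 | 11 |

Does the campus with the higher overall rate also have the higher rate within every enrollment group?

Part-time: the online campus 5/18 = 27.8%, the satellite campus 200/525 = 38.1% → the satellite campus
Full-time: the online campus 291/472 = 61.7%, the satellite campus 7/11 = 63.6% → the satellite campus
Overall: the online campus 296/490 = 60.4%, the satellite campus 207/536 = 38.6% → the online campus
The satellite campus wins each enrollment group but the online campus wins overall — the comparison reverses. The satellite campus's students skew toward part-time, which has a lower base rate.

No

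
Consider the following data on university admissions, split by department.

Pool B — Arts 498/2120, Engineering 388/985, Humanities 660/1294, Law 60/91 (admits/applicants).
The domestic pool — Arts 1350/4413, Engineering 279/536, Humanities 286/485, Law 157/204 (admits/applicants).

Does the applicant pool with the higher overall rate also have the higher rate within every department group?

Yes

Arts: Pool B 498/2120 = 23.5%, the domestic pool 1350/4413 = 30.6% → the domestic pool
Engineering: Pool B 388/985 = 39.4%, the domestic pool 279/536 = 52.1% → the domestic pool
Humanities: Pool B 660/1294 = 51.0%, the domestic pool 286/485 = 59.0% → the domestic pool
Law: Pool B 60/91 = 65.9%, the domestic pool 157/204 = 77.0% → the domestic pool
Overall: Pool B 1606/4490 = 35.8%, the domestic pool 2072/5638 = 36.8% → the domestic pool
The domestic pool wins overall and in every department group — no reversal.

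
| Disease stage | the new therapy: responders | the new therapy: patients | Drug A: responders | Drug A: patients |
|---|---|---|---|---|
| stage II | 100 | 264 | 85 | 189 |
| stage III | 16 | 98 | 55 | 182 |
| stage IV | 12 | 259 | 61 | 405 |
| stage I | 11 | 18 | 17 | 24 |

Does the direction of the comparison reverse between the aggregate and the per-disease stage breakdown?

No

Stage II: the new therapy 100/264 = 37.9%, Drug A 85/189 = 45.0% → Drug A
Stage III: the new therapy 16/98 = 16.3%, Drug A 55/182 = 30.2% → Drug A
Stage IV: the new therapy 12/259 = 4.6%, Drug A 61/405 = 15.1% → Drug A
Stage I: the new therapy 11/18 = 61.1%, Drug A 17/24 = 70.8% → Drug A
Overall: the new therapy 139/639 = 21.8%, Drug A 218/800 = 27.2% → Drug A
Drug A wins overall and in every disease group — no reversal.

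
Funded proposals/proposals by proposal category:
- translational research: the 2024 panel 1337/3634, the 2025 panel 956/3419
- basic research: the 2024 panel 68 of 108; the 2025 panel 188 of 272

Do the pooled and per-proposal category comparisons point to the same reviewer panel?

No

Translational research: the 2024 panel 1337/3634 = 36.8%, the 2025 panel 956/3419 = 28.0% → the 2024 panel
Basic research: the 2024 panel 68/108 = 63.0%, the 2025 panel 188/272 = 69.1% → the 2025 panel
Overall: the 2024 panel 1405/3742 = 37.5%, the 2025 panel 1144/3691 = 31.0% → the 2024 panel
Neither sweeps: the 2024 panel wins 1 of 2 groups, the 2025 panel wins 1. The 2024 panel wins overall but not every group — no Simpson reversal.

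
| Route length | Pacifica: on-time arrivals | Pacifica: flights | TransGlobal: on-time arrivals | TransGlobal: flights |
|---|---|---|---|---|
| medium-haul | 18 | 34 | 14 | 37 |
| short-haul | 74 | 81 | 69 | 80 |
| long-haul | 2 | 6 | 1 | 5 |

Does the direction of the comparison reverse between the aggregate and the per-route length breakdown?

No

Medium-haul: Pacifica 18/34 = 52.9%, TransGlobal 14/37 = 37.8% → Pacifica
Short-haul: Pacifica 74/81 = 91.4%, TransGlobal 69/80 = 86.2% → Pacifica
Long-haul: Pacifica 2/6 = 33.3%, TransGlobal 1/5 = 20.0% → Pacifica
Overall: Pacifica 94/121 = 77.7%, TransGlobal 84/122 = 68.9% → Pacifica
Pacifica wins overall and in every route group — no reversal.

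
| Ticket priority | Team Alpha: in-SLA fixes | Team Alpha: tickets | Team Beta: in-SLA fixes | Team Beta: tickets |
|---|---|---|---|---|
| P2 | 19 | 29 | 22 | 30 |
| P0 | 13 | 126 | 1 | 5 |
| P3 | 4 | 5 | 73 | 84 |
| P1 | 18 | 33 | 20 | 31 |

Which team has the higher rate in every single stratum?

P2: Team Alpha 19/29 = 65.5%, Team Beta 22/30 = 73.3% → Team Beta
P0: Team Alpha 13/126 = 10.3%, Team Beta 1/5 = 20.0% → Team Beta
P3: Team Alpha 4/5 = 80.0%, Team Beta 73/84 = 86.9% → Team Beta
P1: Team Alpha 18/33 = 54.5%, Team Beta 20/31 = 64.5% → Team Beta
Team Beta has the higher rate in all 4 groups.

Team Beta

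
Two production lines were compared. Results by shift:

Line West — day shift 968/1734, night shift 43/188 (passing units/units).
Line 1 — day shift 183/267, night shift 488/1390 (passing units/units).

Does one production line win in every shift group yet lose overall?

Day shift: Line West 968/1734 = 55.8%, Line 1 183/267 = 68.5% → Line 1
Night shift: Line West 43/188 = 22.9%, Line 1 488/1390 = 35.1% → Line 1
Overall: Line West 1011/1922 = 52.6%, Line 1 671/1657 = 40.5% → Line West
Line 1 wins each shift group but Line West wins overall — the comparison reverses. Line 1's units skew toward night shift, which has a lower base rate.

Yes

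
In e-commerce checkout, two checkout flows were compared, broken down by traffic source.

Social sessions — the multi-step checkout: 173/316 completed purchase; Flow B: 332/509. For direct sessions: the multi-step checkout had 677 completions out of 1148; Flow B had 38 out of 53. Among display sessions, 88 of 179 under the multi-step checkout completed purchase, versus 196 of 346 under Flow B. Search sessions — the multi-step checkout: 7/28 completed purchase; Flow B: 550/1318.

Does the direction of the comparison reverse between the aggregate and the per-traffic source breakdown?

Yes

Social: the multi-step checkout 173/316 = 54.7%, Flow B 332/509 = 65.2% → Flow B
Direct: the multi-step checkout 677/1148 = 59.0%, Flow B 38/53 = 71.7% → Flow B
Display: the multi-step checkout 88/179 = 49.2%, Flow B 196/346 = 56.6% → Flow B
Search: the multi-step checkout 7/28 = 25.0%, Flow B 550/1318 = 41.7% → Flow B
Overall: the multi-step checkout 945/1671 = 56.6%, Flow B 1116/2226 = 50.1% → the multi-step checkout
Flow B wins each traffic group but the multi-step checkout wins overall — the comparison reverses. Flow B's sessions skew toward search, which has a lower base rate.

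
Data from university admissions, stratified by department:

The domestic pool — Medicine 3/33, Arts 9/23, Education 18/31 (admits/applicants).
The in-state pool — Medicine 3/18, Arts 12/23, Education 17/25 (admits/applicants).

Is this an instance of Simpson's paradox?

No

Medicine: the domestic pool 3/33 = 9.1%, the in-state pool 3/18 = 16.7% → the in-state pool
Arts: the domestic pool 9/23 = 39.1%, the in-state pool 12/23 = 52.2% → the in-state pool
Education: the domestic pool 18/31 = 58.1%, the in-state pool 17/25 = 68.0% → the in-state pool
Overall: the domestic pool 30/87 = 34.5%, the in-state pool 32/66 = 48.5% → the in-state pool
The in-state pool wins overall and in every department group — no reversal.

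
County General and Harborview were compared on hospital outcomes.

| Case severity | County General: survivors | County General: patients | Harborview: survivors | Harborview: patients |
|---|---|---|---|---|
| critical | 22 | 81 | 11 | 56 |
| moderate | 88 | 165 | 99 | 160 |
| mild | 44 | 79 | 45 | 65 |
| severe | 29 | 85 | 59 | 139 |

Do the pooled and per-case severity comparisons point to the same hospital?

No

Critical: County General 22/81 = 27.2%, Harborview 11/56 = 19.6% → County General
Moderate: County General 88/165 = 53.3%, Harborview 99/160 = 61.9% → Harborview
Mild: County General 44/79 = 55.7%, Harborview 45/65 = 69.2% → Harborview
Severe: County General 29/85 = 34.1%, Harborview 59/139 = 42.4% → Harborview
Overall: County General 183/410 = 44.6%, Harborview 214/420 = 51.0% → Harborview
Neither sweeps: County General wins 1 of 4 groups, Harborview wins 3. Harborview wins overall but not every group — no Simpson reversal.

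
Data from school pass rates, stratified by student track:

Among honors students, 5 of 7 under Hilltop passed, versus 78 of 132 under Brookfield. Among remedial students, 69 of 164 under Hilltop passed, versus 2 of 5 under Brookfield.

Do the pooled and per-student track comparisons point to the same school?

Honors: Hilltop 5/7 = 71.4%, Brookfield 78/132 = 59.1% → Hilltop
Remedial: Hilltop 69/164 = 42.1%, Brookfield 2/5 = 40.0% → Hilltop
Overall: Hilltop 74/171 = 43.3%, Brookfield 80/137 = 58.4% → Brookfield
Hilltop wins each student group but Brookfield wins overall — the comparison reverses. Hilltop's students skew toward remedial, which has a lower base rate.

No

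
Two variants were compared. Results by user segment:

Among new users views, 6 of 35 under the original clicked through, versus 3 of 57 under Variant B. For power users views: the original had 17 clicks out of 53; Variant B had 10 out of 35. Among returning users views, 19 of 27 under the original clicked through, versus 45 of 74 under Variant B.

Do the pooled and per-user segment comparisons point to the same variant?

New users: the original 6/35 = 17.1%, Variant B 3/57 = 5.3% → the original
Power users: the original 17/53 = 32.1%, Variant B 10/35 = 28.6% → the original
Returning users: the original 19/27 = 70.4%, Variant B 45/74 = 60.8% → the original
Overall: the original 42/115 = 36.5%, Variant B 58/166 = 34.9% → the original
The original wins overall and in every user group — no reversal.

Yes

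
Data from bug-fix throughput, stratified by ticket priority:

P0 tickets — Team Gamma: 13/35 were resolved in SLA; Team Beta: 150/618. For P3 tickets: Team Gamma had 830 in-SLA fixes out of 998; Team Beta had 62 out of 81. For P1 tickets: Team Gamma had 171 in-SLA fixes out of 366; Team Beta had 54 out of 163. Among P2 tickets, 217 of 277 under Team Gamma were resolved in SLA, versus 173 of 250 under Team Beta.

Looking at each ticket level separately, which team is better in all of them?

P0: Team Gamma 13/35 = 37.1%, Team Beta 150/618 = 24.3% → Team Gamma
P3: Team Gamma 830/998 = 83.2%, Team Beta 62/81 = 76.5% → Team Gamma
P1: Team Gamma 171/366 = 46.7%, Team Beta 54/163 = 33.1% → Team Gamma
P2: Team Gamma 217/277 = 78.3%, Team Beta 173/250 = 69.2% → Team Gamma
Team Gamma has the higher rate in all 4 groups.

Team Gamma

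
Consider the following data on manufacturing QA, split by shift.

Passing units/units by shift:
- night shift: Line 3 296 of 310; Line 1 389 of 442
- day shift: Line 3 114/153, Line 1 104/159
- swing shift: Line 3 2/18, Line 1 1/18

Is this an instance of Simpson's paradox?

No

Night shift: Line 3 296/310 = 95.5%, Line 1 389/442 = 88.0% → Line 3
Day shift: Line 3 114/153 = 74.5%, Line 1 104/159 = 65.4% → Line 3
Swing shift: Line 3 2/18 = 11.1%, Line 1 1/18 = 5.6% → Line 3
Overall: Line 3 412/481 = 85.7%, Line 1 494/619 = 79.8% → Line 3
Line 3 wins overall and in every shift group — no reversal.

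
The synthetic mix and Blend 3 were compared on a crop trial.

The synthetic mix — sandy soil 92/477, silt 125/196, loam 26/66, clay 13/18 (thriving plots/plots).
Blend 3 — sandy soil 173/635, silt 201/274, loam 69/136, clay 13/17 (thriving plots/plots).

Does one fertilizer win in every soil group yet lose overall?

Sandy soil: the synthetic mix 92/477 = 19.3%, Blend 3 173/635 = 27.2% → Blend 3
Silt: the synthetic mix 125/196 = 63.8%, Blend 3 201/274 = 73.4% → Blend 3
Loam: the synthetic mix 26/66 = 39.4%, Blend 3 69/136 = 50.7% → Blend 3
Clay: the synthetic mix 13/18 = 72.2%, Blend 3 13/17 = 76.5% → Blend 3
Overall: the synthetic mix 256/757 = 33.8%, Blend 3 456/1062 = 42.9% → Blend 3
Blend 3 wins overall and in every soil group — no reversal.

No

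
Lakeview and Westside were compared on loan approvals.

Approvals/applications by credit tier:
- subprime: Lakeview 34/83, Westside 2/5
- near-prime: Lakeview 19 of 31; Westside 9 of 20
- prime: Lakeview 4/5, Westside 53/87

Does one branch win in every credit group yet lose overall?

Subprime: Lakeview 34/83 = 41.0%, Westside 2/5 = 40.0% → Lakeview
Near-prime: Lakeview 19/31 = 61.3%, Westside 9/20 = 45.0% → Lakeview
Prime: Lakeview 4/5 = 80.0%, Westside 53/87 = 60.9% → Lakeview
Overall: Lakeview 57/119 = 47.9%, Westside 64/112 = 57.1% → Westside
Lakeview wins each credit group but Westside wins overall — the comparison reverses. Lakeview's applications skew toward subprime, which has a lower base rate.

Yes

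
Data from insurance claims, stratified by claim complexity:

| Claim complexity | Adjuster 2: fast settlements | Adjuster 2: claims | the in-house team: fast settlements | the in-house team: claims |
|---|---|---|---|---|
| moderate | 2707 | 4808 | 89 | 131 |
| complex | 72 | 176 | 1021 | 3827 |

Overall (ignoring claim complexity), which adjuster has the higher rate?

Moderate: Adjuster 2 2707/4808 = 56.3%, the in-house team 89/131 = 67.9% → the in-house team
Complex: Adjuster 2 72/176 = 40.9%, the in-house team 1021/3827 = 26.7% → Adjuster 2
Overall: Adjuster 2 2779/4984 = 55.8%, the in-house team 1110/3958 = 28.0% → Adjuster 2
(Neither sweeps every claim group, but Adjuster 2 has the higher pooled rate.)

Adjuster 2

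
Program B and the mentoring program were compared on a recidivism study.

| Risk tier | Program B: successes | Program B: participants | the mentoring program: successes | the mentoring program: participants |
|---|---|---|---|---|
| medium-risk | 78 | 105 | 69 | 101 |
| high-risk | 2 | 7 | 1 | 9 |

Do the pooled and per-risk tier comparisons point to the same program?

Yes

Medium-risk: Program B 78/105 = 74.3%, the mentoring program 69/101 = 68.3% → Program B
High-risk: Program B 2/7 = 28.6%, the mentoring program 1/9 = 11.1% → Program B
Overall: Program B 80/112 = 71.4%, the mentoring program 70/110 = 63.6% → Program B
Program B wins overall and in every risk group — no reversal.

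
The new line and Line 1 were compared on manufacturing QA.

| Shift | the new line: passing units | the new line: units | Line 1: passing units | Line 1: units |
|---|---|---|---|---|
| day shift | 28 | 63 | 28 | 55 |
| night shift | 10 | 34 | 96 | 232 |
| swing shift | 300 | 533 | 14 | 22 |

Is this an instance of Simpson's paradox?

Yes

Day shift: the new line 28/63 = 44.4%, Line 1 28/55 = 50.9% → Line 1
Night shift: the new line 10/34 = 29.4%, Line 1 96/232 = 41.4% → Line 1
Swing shift: the new line 300/533 = 56.3%, Line 1 14/22 = 63.6% → Line 1
Overall: the new line 338/630 = 53.7%, Line 1 138/309 = 44.7% → the new line
Line 1 wins each shift group but the new line wins overall — the comparison reverses. Line 1's units skew toward night shift, which has a lower base rate.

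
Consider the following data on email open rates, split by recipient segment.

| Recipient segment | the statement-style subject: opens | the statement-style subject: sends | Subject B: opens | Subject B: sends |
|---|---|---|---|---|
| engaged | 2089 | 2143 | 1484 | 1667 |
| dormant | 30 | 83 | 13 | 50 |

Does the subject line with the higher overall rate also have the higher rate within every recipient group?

Yes

Engaged: the statement-style subject 2089/2143 = 97.5%, Subject B 1484/1667 = 89.0% → the statement-style subject
Dormant: the statement-style subject 30/83 = 36.1%, Subject B 13/50 = 26.0% → the statement-style subject
Overall: the statement-style subject 2119/2226 = 95.2%, Subject B 1497/1717 = 87.2% → the statement-style subject
The statement-style subject wins overall and in every recipient group — no reversal.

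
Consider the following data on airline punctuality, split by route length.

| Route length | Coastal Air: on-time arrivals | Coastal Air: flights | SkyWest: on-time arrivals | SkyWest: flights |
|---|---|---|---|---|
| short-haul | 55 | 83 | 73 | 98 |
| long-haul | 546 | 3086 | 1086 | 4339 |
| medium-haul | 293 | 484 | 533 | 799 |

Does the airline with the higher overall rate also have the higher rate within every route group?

Yes

Short-haul: Coastal Air 55/83 = 66.3%, SkyWest 73/98 = 74.5% → SkyWest
Long-haul: Coastal Air 546/3086 = 17.7%, SkyWest 1086/4339 = 25.0% → SkyWest
Medium-haul: Coastal Air 293/484 = 60.5%, SkyWest 533/799 = 66.7% → SkyWest
Overall: Coastal Air 894/3653 = 24.5%, SkyWest 1692/5236 = 32.3% → SkyWest
SkyWest wins overall and in every route group — no reversal.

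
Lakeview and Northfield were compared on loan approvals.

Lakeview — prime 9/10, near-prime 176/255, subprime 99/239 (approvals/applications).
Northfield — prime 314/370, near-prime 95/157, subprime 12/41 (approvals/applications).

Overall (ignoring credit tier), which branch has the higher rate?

Prime: Lakeview 9/10 = 90.0%, Northfield 314/370 = 84.9% → Lakeview
Near-prime: Lakeview 176/255 = 69.0%, Northfield 95/157 = 60.5% → Lakeview
Subprime: Lakeview 99/239 = 41.4%, Northfield 12/41 = 29.3% → Lakeview
Overall: Lakeview 284/504 = 56.3%, Northfield 421/568 = 74.1% → Northfield
(Lakeview wins every credit group but Northfield wins overall — Lakeview's applications skew toward the low-rate subprime group.)

Northfield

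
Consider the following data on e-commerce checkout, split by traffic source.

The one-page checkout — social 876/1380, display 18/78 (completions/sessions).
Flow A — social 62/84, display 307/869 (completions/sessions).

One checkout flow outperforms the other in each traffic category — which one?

Flow A

Social: the one-page checkout 876/1380 = 63.5%, Flow A 62/84 = 73.8% → Flow A
Display: the one-page checkout 18/78 = 23.1%, Flow A 307/869 = 35.3% → Flow A
Flow A has the higher rate in both groups.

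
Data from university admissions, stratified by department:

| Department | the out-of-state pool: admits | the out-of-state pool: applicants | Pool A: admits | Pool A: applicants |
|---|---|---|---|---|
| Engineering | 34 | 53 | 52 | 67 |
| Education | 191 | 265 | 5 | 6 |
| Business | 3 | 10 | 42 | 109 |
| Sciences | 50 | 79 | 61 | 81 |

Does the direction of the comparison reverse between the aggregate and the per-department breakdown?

Yes

Engineering: the out-of-state pool 34/53 = 64.2%, Pool A 52/67 = 77.6% → Pool A
Education: the out-of-state pool 191/265 = 72.1%, Pool A 5/6 = 83.3% → Pool A
Business: the out-of-state pool 3/10 = 30.0%, Pool A 42/109 = 38.5% → Pool A
Sciences: the out-of-state pool 50/79 = 63.3%, Pool A 61/81 = 75.3% → Pool A
Overall: the out-of-state pool 278/407 = 68.3%, Pool A 160/263 = 60.8% → the out-of-state pool
Pool A wins each department group but the out-of-state pool wins overall — the comparison reverses. Pool A's applicants skew toward Business, which has a lower base rate.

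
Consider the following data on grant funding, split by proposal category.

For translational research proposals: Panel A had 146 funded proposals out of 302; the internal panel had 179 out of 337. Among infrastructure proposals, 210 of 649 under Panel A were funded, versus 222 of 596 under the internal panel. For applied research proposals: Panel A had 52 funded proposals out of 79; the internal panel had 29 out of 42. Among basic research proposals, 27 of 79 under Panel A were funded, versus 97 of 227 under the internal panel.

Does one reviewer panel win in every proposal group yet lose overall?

No

Translational research: Panel A 146/302 = 48.3%, the internal panel 179/337 = 53.1% → the internal panel
Infrastructure: Panel A 210/649 = 32.4%, the internal panel 222/596 = 37.2% → the internal panel
Applied research: Panel A 52/79 = 65.8%, the internal panel 29/42 = 69.0% → the internal panel
Basic research: Panel A 27/79 = 34.2%, the internal panel 97/227 = 42.7% → the internal panel
Overall: Panel A 435/1109 = 39.2%, the internal panel 527/1202 = 43.8% → the internal panel
The internal panel wins overall and in every proposal group — no reversal.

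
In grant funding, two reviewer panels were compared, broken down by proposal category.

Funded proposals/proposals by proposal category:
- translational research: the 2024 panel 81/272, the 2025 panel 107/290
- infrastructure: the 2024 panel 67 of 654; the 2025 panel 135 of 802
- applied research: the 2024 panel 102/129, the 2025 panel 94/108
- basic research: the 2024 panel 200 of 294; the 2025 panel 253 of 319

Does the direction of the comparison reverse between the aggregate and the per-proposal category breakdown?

Translational research: the 2024 panel 81/272 = 29.8%, the 2025 panel 107/290 = 36.9% → the 2025 panel
Infrastructure: the 2024 panel 67/654 = 10.2%, the 2025 panel 135/802 = 16.8% → the 2025 panel
Applied research: the 2024 panel 102/129 = 79.1%, the 2025 panel 94/108 = 87.0% → the 2025 panel
Basic research: the 2024 panel 200/294 = 68.0%, the 2025 panel 253/319 = 79.3% → the 2025 panel
Overall: the 2024 panel 450/1349 = 33.4%, the 2025 panel 589/1519 = 38.8% → the 2025 panel
The 2025 panel wins overall and in every proposal group — no reversal.

No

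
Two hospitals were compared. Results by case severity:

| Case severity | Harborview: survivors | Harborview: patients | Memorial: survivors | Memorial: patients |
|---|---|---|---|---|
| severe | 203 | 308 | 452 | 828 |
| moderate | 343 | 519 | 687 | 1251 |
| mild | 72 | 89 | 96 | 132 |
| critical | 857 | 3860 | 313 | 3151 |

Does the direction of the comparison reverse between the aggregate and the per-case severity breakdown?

Severe: Harborview 203/308 = 65.9%, Memorial 452/828 = 54.6% → Harborview
Moderate: Harborview 343/519 = 66.1%, Memorial 687/1251 = 54.9% → Harborview
Mild: Harborview 72/89 = 80.9%, Memorial 96/132 = 72.7% → Harborview
Critical: Harborview 857/3860 = 22.2%, Memorial 313/3151 = 9.9% → Harborview
Overall: Harborview 1475/4776 = 30.9%, Memorial 1548/5362 = 28.9% → Harborview
Harborview wins overall and in every case group — no reversal.

No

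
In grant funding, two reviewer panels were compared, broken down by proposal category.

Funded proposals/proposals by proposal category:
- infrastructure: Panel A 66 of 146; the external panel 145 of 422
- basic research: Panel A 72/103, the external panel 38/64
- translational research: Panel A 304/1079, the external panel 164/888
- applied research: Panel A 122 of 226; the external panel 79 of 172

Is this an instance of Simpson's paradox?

Infrastructure: Panel A 66/146 = 45.2%, the external panel 145/422 = 34.4% → Panel A
Basic research: Panel A 72/103 = 69.9%, the external panel 38/64 = 59.4% → Panel A
Translational research: Panel A 304/1079 = 28.2%, the external panel 164/888 = 18.5% → Panel A
Applied research: Panel A 122/226 = 54.0%, the external panel 79/172 = 45.9% → Panel A
Overall: Panel A 564/1554 = 36.3%, the external panel 426/1546 = 27.6% → Panel A
Panel A wins overall and in every proposal group — no reversal.

No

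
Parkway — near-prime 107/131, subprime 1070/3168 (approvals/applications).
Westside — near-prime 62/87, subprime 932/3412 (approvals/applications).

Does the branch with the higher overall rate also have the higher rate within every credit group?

Yes

Near-prime: Parkway 107/131 = 81.7%, Westside 62/87 = 71.3% → Parkway
Subprime: Parkway 1070/3168 = 33.8%, Westside 932/3412 = 27.3% → Parkway
Overall: Parkway 1177/3299 = 35.7%, Westside 994/3499 = 28.4% → Parkway
Parkway wins overall and in every credit group — no reversal.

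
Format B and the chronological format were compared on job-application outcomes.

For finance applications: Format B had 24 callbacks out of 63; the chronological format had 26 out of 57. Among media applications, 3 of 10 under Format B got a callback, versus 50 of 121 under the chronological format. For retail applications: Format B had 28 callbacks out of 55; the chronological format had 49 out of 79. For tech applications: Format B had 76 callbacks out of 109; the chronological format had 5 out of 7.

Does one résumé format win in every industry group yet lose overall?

Finance: Format B 24/63 = 38.1%, the chronological format 26/57 = 45.6% → the chronological format
Media: Format B 3/10 = 30.0%, the chronological format 50/121 = 41.3% → the chronological format
Retail: Format B 28/55 = 50.9%, the chronological format 49/79 = 62.0% → the chronological format
Tech: Format B 76/109 = 69.7%, the chronological format 5/7 = 71.4% → the chronological format
Overall: Format B 131/237 = 55.3%, the chronological format 130/264 = 49.2% → Format B
The chronological format wins each industry group but Format B wins overall — the comparison reverses. The chronological format's applications skew toward media, which has a lower base rate.

Yes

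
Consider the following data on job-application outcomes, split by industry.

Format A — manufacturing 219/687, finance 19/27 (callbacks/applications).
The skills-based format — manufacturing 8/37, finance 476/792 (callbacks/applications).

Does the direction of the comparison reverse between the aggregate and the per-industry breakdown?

Yes

Manufacturing: Format A 219/687 = 31.9%, the skills-based format 8/37 = 21.6% → Format A
Finance: Format A 19/27 = 70.4%, the skills-based format 476/792 = 60.1% → Format A
Overall: Format A 238/714 = 33.3%, the skills-based format 484/829 = 58.4% → the skills-based format
Format A wins each industry group but the skills-based format wins overall — the comparison reverses. Format A's applications skew toward manufacturing, which has a lower base rate.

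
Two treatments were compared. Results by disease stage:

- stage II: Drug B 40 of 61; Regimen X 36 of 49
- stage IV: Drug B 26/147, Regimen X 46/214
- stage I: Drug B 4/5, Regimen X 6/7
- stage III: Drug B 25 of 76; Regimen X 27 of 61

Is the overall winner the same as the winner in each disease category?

Stage II: Drug B 40/61 = 65.6%, Regimen X 36/49 = 73.5% → Regimen X
Stage IV: Drug B 26/147 = 17.7%, Regimen X 46/214 = 21.5% → Regimen X
Stage I: Drug B 4/5 = 80.0%, Regimen X 6/7 = 85.7% → Regimen X
Stage III: Drug B 25/76 = 32.9%, Regimen X 27/61 = 44.3% → Regimen X
Overall: Drug B 95/289 = 32.9%, Regimen X 115/331 = 34.7% → Regimen X
Regimen X wins overall and in every disease group — no reversal.

Yes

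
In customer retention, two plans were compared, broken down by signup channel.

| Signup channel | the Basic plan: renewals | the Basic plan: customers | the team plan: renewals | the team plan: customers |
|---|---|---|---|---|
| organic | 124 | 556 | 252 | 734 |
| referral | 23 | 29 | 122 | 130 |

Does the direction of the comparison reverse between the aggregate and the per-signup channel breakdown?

No

Organic: the Basic plan 124/556 = 22.3%, the team plan 252/734 = 34.3% → the team plan
Referral: the Basic plan 23/29 = 79.3%, the team plan 122/130 = 93.8% → the team plan
Overall: the Basic plan 147/585 = 25.1%, the team plan 374/864 = 43.3% → the team plan
The team plan wins overall and in every signup group — no reversal.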